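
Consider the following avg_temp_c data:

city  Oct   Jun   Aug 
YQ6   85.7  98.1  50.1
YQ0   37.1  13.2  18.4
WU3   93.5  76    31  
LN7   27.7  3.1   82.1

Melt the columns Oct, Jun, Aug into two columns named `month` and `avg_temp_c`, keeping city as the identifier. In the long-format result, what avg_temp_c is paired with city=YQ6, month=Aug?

50.1

Unpivoting turns each (city, wide-column) pair into one long row.
The wide cell at row YQ6, column Aug holds 50.1, so the long row (YQ6, Aug) has avg_temp_c=50.1.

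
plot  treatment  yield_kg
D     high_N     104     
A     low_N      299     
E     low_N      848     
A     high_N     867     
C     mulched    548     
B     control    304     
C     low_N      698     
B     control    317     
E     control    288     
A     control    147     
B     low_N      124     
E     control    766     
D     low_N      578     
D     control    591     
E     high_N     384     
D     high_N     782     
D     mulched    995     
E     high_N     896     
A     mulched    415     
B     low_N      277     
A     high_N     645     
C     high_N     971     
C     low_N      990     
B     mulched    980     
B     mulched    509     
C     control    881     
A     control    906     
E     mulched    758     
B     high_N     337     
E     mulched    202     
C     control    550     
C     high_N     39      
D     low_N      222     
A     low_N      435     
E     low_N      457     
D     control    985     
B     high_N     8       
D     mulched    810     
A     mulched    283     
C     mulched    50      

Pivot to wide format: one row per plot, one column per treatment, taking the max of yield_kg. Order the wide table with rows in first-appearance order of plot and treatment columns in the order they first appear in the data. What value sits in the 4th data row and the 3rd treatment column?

548

With rows in first-appearance order of plot, row 4 is plot=C. treatment columns in first-appearance order: high_N, low_N, mulched, control; column 3 is mulched.
Long rows with plot=C, treatment=mulched: max(548, 50) = 548.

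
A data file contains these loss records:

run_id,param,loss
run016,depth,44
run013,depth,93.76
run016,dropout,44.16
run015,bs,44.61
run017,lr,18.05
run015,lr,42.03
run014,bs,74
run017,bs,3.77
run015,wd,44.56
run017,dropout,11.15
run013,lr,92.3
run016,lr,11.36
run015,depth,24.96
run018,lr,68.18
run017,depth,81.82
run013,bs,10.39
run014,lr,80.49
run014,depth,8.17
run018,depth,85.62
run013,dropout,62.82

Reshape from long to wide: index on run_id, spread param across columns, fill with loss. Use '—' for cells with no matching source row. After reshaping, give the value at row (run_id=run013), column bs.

10.39

The long row with run_id=run013, param=bs has loss=10.39.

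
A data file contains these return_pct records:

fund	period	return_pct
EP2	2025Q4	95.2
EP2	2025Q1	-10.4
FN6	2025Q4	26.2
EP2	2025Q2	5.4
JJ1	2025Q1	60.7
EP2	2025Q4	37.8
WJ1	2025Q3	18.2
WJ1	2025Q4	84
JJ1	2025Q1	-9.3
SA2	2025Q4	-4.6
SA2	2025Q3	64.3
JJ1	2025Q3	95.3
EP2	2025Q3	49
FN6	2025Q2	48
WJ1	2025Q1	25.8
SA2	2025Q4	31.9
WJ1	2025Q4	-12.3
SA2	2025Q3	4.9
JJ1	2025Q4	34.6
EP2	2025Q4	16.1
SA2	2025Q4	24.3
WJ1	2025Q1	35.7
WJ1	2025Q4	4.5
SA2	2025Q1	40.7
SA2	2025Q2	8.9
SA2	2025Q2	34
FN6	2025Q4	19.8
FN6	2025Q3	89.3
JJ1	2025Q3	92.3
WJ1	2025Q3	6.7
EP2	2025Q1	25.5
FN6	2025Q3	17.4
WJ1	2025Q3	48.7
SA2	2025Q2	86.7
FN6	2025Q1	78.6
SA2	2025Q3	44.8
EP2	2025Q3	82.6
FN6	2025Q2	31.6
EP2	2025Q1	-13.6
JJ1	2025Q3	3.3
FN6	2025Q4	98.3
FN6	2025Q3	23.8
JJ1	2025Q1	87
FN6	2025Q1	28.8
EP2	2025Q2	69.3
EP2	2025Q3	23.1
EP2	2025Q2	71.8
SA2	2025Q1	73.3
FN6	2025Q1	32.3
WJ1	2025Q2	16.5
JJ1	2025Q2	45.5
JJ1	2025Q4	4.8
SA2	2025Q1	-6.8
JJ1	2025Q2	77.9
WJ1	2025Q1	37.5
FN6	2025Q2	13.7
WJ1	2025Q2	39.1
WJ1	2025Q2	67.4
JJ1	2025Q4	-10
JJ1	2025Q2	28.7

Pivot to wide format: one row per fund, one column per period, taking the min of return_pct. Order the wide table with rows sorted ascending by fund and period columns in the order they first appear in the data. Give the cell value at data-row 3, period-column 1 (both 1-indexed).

With rows sorted ascending by fund, row 3 is fund=JJ1. period columns in first-appearance order: 2025Q4, 2025Q1, 2025Q2, 2025Q3; column 1 is 2025Q4.
Long rows with fund=JJ1, period=2025Q4: min(34.6, 4.8, -10) = -10.

-10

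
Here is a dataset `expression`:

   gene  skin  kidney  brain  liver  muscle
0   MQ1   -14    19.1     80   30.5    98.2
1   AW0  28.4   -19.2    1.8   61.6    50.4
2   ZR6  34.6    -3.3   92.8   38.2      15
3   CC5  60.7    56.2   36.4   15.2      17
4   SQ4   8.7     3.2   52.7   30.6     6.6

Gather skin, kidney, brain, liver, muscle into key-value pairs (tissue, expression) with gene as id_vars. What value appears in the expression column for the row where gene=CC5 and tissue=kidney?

Unpivoting turns each (gene, wide-column) pair into one long row.
The wide cell at row CC5, column kidney holds 56.2, so the long row (CC5, kidney) has expression=56.2.

56.2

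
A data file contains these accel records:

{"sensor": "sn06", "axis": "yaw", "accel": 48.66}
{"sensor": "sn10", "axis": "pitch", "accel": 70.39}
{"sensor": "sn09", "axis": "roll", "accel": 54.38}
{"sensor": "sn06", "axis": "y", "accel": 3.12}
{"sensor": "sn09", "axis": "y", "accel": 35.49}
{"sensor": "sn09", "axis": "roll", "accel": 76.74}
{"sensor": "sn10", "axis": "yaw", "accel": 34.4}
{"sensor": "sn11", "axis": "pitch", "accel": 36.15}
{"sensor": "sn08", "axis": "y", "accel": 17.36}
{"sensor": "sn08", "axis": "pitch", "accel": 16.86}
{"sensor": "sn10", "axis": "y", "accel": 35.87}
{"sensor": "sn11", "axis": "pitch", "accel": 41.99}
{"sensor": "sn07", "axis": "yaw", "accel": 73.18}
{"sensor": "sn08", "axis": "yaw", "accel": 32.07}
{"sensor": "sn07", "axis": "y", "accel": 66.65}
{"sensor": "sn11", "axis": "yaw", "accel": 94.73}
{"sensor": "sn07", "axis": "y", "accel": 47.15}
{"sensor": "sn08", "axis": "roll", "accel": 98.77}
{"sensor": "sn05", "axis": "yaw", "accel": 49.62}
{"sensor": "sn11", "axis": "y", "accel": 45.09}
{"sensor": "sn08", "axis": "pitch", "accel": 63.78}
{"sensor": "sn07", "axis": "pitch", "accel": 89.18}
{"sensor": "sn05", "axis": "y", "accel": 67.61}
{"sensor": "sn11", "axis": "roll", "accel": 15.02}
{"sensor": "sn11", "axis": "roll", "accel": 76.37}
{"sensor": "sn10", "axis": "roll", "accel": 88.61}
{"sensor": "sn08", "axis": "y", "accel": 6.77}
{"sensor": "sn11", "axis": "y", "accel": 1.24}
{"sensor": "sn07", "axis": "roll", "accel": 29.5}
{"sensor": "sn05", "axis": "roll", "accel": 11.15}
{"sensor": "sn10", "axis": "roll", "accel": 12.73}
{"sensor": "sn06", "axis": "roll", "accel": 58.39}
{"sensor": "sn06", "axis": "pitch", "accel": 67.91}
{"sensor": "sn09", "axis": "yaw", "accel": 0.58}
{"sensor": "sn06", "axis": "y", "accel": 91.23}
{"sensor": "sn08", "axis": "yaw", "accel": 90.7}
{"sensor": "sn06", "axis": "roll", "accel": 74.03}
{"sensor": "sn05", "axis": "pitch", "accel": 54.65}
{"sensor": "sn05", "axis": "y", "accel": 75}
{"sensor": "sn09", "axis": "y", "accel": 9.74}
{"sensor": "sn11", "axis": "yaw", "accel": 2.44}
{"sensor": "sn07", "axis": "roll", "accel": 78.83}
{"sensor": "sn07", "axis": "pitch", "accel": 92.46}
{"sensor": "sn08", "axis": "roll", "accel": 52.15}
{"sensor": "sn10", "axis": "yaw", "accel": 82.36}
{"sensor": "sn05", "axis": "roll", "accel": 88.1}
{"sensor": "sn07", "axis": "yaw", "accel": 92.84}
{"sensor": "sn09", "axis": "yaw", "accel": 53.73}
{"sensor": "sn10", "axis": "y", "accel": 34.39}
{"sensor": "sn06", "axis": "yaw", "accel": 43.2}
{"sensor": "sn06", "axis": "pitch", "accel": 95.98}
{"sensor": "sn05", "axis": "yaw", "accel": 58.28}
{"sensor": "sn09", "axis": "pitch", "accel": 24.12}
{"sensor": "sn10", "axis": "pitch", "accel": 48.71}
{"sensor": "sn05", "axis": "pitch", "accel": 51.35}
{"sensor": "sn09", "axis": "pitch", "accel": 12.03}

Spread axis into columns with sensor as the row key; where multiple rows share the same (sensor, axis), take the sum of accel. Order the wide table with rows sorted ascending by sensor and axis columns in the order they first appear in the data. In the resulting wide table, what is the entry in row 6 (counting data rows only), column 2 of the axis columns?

With rows sorted ascending by sensor, row 6 is sensor=sn10. axis columns in first-appearance order: yaw, pitch, roll, y; column 2 is pitch.
Long rows with sensor=sn10, axis=pitch: 70.39 + 48.71 = 119.10.

119.10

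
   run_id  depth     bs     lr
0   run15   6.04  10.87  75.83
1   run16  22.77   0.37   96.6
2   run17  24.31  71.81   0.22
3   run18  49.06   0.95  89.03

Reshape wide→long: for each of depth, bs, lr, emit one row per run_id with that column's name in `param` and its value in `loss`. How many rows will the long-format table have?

12

4 run_id values × 3 melted columns = 12 rows.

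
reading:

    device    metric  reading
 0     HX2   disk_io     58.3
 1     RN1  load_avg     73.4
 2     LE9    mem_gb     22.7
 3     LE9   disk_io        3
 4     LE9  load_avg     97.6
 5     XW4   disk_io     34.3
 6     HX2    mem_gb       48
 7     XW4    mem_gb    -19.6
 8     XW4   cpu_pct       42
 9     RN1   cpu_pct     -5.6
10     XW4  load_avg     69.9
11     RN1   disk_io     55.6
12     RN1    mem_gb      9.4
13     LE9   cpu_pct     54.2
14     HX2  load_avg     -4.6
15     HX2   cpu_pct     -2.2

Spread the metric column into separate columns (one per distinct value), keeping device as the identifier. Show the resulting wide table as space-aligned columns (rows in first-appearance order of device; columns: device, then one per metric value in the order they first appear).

Columns: device plus the 4 distinct metric values (disk_io, load_avg, mem_gb, cpu_pct).
For example, row HX2 column disk_io takes reading=58.3 from the long row (HX2, disk_io).

device  disk_io  load_avg  mem_gb  cpu_pct
HX2     58.3     -4.6      48      -2.2   
RN1     55.6     73.4      9.4     -5.6   
LE9     3        97.6      22.7    54.2   
XW4     34.3     69.9      -19.6   42     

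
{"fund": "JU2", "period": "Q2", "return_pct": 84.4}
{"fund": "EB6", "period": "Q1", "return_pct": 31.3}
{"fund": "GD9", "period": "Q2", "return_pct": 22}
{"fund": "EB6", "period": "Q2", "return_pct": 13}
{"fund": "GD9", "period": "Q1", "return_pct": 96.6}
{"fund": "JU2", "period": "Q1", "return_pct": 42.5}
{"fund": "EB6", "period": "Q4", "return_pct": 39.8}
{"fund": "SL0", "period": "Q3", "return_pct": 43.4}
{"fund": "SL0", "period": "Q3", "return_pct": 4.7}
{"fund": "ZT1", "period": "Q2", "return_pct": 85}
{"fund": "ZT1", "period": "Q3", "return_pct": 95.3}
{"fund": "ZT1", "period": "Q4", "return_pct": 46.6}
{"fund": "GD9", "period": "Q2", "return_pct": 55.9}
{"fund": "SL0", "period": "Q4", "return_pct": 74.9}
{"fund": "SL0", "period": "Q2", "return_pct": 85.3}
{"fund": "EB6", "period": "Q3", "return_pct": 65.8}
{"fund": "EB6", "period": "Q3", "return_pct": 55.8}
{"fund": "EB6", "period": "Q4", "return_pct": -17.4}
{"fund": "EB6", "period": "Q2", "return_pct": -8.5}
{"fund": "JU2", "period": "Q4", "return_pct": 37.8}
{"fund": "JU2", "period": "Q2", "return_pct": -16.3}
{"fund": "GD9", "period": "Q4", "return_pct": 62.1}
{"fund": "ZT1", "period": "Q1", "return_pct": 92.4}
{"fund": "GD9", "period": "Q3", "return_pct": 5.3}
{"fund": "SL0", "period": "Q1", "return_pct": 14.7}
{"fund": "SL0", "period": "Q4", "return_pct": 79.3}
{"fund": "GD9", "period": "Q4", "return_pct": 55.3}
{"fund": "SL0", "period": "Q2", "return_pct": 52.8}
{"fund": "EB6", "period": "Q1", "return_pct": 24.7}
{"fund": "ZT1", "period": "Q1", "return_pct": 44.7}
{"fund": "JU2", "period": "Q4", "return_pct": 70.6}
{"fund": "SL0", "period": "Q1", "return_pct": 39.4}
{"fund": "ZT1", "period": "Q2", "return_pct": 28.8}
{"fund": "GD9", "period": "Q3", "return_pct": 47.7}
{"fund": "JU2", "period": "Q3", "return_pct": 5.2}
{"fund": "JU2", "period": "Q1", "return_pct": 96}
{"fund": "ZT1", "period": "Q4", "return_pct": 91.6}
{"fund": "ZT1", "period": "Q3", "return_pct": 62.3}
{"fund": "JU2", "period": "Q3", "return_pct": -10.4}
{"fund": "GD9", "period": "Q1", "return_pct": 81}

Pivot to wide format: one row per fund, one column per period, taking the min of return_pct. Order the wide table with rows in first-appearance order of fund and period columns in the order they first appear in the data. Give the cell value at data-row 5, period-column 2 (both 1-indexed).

44.7

With rows in first-appearance order of fund, row 5 is fund=ZT1. period columns in first-appearance order: Q2, Q1, Q4, Q3; column 2 is Q1.
Long rows with fund=ZT1, period=Q1: min(92.4, 44.7) = 44.7.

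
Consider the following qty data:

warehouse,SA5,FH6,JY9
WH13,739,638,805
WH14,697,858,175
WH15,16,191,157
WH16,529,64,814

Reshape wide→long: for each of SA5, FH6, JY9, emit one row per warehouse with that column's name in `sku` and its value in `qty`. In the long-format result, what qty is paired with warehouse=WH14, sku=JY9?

Unpivoting turns each (warehouse, wide-column) pair into one long row.
The wide cell at row WH14, column JY9 holds 175, so the long row (WH14, JY9) has qty=175.

175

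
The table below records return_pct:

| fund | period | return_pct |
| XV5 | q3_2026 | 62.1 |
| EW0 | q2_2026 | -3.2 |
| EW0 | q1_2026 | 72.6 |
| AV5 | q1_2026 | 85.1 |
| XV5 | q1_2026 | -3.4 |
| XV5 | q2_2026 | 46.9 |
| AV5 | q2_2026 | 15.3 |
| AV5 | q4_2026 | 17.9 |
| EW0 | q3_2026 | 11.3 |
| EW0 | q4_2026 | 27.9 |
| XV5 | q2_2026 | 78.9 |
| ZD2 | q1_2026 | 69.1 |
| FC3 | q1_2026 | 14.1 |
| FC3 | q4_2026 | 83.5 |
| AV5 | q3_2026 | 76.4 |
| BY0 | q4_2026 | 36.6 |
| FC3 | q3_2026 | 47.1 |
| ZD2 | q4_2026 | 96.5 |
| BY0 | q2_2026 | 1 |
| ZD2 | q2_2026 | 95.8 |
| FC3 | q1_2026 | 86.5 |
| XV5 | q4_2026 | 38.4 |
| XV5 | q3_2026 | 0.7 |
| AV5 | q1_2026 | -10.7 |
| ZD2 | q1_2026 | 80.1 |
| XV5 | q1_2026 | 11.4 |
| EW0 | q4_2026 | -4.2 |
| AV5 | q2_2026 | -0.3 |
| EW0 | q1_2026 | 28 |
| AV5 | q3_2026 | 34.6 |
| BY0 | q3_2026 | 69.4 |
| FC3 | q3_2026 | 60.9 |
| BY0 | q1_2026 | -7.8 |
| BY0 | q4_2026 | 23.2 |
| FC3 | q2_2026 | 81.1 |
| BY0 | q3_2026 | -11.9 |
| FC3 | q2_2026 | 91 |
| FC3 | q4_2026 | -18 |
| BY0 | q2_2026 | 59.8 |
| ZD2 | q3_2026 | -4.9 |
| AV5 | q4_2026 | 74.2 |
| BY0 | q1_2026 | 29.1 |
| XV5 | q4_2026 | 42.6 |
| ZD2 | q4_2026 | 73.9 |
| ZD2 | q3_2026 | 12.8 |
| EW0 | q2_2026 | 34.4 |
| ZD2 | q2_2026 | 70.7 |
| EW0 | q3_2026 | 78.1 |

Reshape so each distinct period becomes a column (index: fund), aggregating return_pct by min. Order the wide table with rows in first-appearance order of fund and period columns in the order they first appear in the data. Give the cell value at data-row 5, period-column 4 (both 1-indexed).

-18

With rows in first-appearance order of fund, row 5 is fund=FC3. period columns in first-appearance order: q3_2026, q2_2026, q1_2026, q4_2026; column 4 is q4_2026.
Long rows with fund=FC3, period=q4_2026: min(83.5, -18) = -18.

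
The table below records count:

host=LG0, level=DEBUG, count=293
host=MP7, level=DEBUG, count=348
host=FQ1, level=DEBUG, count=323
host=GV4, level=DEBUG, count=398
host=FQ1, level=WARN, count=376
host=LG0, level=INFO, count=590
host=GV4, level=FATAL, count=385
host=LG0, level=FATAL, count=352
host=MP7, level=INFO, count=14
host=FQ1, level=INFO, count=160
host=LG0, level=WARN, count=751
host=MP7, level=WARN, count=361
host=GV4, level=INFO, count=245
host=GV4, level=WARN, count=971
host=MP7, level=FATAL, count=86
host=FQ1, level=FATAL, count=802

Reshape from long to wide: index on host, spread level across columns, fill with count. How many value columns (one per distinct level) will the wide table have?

4

4 distinct level values: FATAL, INFO, DEBUG, WARN.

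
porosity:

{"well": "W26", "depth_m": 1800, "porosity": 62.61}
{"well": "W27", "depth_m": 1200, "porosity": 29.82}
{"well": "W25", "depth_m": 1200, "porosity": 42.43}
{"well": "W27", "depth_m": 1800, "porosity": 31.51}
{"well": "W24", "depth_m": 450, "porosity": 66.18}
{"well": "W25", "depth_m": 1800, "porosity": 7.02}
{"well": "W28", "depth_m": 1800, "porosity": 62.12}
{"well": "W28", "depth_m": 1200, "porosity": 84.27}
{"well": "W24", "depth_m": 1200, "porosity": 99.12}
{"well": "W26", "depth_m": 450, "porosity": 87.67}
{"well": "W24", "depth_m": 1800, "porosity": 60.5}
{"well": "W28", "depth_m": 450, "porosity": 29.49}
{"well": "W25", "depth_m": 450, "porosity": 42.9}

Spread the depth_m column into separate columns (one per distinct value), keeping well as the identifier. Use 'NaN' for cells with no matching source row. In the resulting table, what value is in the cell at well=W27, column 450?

No long-format row has well=W27 and depth_m=450, so the cell is NaN.

NaN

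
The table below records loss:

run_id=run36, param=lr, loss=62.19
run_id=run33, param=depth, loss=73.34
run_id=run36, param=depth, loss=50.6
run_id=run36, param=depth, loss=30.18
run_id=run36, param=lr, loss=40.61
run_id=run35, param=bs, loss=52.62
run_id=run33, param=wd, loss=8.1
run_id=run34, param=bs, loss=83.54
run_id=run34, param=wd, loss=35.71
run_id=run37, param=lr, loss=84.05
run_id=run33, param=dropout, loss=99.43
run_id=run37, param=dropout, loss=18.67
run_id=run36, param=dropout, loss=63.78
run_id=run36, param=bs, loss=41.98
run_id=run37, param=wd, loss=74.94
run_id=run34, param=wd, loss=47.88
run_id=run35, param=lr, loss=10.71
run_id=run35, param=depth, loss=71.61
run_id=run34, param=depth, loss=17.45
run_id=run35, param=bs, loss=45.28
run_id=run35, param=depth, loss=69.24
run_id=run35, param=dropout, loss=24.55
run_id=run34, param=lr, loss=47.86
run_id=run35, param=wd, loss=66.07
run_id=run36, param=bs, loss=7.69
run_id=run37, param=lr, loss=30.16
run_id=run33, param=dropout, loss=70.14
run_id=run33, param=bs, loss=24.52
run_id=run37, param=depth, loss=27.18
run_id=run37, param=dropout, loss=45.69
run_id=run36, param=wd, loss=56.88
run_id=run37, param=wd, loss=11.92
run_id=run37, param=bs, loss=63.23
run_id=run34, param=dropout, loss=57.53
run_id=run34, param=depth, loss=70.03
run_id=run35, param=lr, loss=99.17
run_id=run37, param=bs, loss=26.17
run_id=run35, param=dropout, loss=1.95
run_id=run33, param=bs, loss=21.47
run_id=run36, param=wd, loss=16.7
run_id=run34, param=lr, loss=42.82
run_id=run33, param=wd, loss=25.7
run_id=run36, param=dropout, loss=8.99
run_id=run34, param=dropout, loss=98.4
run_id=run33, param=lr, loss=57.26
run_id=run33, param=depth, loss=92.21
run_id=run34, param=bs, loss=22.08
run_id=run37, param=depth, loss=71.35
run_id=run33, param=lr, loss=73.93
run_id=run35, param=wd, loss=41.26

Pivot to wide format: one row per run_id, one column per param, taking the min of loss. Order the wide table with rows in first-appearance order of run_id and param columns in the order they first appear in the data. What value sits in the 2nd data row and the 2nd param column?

With rows in first-appearance order of run_id, row 2 is run_id=run33. param columns in first-appearance order: lr, depth, bs, wd, dropout; column 2 is depth.
Long rows with run_id=run33, param=depth: min(73.34, 92.21) = 73.34.

73.34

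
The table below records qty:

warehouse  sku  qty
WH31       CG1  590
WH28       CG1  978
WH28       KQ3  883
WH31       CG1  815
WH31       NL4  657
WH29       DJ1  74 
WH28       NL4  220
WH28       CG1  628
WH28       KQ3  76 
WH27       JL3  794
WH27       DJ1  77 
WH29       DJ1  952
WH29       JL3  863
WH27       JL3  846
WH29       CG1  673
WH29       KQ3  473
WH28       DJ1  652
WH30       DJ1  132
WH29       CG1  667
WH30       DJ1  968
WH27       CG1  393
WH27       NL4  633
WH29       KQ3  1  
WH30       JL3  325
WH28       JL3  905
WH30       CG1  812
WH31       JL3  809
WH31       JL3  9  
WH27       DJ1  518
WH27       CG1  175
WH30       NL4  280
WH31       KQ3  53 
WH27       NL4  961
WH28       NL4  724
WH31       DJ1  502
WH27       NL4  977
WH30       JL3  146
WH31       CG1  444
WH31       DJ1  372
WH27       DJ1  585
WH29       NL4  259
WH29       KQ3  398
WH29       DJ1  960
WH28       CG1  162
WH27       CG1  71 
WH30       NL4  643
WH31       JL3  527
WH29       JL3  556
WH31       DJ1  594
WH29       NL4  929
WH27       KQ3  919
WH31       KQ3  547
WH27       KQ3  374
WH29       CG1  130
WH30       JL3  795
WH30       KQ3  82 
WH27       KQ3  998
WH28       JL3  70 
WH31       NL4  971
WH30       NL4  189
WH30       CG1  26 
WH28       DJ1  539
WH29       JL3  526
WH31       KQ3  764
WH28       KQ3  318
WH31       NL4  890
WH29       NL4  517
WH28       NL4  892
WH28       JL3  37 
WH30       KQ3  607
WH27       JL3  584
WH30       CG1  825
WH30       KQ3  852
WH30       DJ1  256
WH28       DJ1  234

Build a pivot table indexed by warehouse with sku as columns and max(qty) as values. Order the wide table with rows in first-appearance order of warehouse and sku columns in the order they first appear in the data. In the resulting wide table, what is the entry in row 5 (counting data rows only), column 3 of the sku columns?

With rows in first-appearance order of warehouse, row 5 is warehouse=WH30. sku columns in first-appearance order: CG1, KQ3, NL4, DJ1, JL3; column 3 is NL4.
Long rows with warehouse=WH30, sku=NL4: max(280, 643, 189) = 643.

643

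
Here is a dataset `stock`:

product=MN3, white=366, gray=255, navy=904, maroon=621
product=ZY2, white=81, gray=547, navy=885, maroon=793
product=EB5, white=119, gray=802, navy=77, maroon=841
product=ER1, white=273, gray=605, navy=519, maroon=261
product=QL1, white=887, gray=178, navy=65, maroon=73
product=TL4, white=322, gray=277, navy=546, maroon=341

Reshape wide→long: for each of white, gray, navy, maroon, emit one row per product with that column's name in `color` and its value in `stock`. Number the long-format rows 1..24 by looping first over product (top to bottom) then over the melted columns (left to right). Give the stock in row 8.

24 rows total (6 × 4). Row 8: index ⌊(8-1)/4⌋ = 1 into product → ZY2; (8-1) mod 4 = 3 into the melted columns → maroon.
So row 8 is (ZY2, maroon, 793); stock = 793.

793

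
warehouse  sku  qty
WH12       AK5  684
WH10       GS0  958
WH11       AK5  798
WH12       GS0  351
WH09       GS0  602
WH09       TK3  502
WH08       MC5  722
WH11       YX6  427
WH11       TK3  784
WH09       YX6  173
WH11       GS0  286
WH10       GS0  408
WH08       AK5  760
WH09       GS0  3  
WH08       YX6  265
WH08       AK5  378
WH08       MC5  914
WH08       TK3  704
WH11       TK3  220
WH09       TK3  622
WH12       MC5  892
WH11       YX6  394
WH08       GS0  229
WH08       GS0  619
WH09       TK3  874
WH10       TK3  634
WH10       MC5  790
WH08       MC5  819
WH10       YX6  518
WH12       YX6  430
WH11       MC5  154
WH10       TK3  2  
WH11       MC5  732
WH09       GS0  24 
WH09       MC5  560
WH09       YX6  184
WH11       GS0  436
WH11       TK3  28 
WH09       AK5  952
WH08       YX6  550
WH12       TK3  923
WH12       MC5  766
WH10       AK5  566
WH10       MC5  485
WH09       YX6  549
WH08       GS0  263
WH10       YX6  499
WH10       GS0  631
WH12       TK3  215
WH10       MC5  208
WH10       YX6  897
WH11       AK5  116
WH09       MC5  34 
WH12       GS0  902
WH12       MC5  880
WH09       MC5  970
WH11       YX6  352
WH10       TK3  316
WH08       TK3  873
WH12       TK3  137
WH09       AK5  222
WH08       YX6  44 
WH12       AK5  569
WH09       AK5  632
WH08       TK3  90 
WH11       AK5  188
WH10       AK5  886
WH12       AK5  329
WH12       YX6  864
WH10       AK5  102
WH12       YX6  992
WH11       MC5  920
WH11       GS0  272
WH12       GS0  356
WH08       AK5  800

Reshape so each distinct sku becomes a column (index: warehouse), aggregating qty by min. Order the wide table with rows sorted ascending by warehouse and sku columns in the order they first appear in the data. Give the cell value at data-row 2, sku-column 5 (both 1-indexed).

With rows sorted ascending by warehouse, row 2 is warehouse=WH09. sku columns in first-appearance order: AK5, GS0, TK3, MC5, YX6; column 5 is YX6.
Long rows with warehouse=WH09, sku=YX6: min(173, 184, 549) = 173.

173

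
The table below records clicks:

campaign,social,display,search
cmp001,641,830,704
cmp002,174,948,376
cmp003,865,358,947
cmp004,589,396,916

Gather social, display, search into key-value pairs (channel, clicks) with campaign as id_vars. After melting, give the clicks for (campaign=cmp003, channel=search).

Unpivoting turns each (campaign, wide-column) pair into one long row.
The wide cell at row cmp003, column search holds 947, so the long row (cmp003, search) has clicks=947.

947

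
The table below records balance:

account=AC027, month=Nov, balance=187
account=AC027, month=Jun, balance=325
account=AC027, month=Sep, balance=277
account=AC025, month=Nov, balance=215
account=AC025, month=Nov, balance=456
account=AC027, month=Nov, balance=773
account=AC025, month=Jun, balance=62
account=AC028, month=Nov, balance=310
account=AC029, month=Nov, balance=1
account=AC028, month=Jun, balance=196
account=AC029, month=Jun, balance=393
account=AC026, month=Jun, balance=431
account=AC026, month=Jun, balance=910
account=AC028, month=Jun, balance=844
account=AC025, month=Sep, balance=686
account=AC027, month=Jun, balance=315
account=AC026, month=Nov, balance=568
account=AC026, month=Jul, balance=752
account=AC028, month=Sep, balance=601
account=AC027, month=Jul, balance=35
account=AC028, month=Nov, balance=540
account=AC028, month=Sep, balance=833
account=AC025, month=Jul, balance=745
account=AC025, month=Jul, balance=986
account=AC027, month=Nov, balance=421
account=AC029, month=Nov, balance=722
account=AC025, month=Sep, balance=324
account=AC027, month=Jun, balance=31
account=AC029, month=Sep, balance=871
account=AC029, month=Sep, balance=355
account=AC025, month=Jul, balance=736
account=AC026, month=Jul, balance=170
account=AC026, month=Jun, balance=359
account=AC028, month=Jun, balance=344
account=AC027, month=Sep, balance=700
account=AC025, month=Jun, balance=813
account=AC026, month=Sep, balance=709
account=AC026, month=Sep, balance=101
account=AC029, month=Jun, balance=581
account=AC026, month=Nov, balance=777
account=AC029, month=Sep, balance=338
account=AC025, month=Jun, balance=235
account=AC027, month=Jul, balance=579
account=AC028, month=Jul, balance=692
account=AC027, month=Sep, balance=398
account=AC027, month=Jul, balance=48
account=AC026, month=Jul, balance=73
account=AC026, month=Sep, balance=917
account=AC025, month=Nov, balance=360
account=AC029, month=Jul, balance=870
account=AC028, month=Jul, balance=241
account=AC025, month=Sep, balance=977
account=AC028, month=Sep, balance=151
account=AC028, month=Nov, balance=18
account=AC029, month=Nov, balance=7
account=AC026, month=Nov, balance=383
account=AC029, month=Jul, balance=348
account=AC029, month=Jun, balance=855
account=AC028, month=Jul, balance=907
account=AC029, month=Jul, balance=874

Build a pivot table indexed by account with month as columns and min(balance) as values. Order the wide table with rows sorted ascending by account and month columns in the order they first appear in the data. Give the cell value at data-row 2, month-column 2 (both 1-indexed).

With rows sorted ascending by account, row 2 is account=AC026. month columns in first-appearance order: Nov, Jun, Sep, Jul; column 2 is Jun.
Long rows with account=AC026, month=Jun: min(431, 910, 359) = 359.

359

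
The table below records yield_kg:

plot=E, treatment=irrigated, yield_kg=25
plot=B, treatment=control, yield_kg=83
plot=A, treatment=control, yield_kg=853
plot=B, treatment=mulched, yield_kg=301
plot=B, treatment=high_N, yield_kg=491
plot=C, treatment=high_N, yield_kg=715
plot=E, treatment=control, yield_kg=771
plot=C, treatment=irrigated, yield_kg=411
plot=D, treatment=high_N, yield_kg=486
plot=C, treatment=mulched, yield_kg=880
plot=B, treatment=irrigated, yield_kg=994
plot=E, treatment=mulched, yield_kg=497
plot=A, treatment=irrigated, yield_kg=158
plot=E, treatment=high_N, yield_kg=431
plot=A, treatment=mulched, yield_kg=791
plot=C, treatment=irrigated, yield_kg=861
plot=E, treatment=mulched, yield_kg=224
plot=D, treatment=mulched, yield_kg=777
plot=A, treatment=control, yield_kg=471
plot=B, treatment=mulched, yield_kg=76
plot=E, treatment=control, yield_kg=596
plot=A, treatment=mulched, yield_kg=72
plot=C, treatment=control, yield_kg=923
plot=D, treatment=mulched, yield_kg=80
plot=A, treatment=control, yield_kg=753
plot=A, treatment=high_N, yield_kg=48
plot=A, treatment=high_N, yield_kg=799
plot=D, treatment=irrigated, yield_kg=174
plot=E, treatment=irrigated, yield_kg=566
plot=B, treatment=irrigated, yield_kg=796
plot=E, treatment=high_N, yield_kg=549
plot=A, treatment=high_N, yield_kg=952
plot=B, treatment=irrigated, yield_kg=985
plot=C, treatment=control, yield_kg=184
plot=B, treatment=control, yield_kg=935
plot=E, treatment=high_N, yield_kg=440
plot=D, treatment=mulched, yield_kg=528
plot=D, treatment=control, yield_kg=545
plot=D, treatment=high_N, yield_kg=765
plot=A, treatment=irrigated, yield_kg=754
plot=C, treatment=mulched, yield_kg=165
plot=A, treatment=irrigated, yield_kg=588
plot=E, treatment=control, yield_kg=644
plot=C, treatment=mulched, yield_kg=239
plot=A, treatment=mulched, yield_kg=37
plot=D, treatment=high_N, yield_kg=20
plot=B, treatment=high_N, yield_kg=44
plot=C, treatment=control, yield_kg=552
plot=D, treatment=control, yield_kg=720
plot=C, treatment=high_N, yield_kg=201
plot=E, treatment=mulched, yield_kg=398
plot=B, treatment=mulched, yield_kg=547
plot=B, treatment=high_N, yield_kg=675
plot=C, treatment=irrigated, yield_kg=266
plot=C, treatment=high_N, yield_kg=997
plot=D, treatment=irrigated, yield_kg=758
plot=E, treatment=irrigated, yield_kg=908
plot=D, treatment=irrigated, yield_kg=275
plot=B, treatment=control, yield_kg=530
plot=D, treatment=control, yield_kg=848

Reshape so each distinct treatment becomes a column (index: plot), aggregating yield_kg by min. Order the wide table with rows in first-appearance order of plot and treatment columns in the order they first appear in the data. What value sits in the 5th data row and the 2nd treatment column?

With rows in first-appearance order of plot, row 5 is plot=D. treatment columns in first-appearance order: irrigated, control, mulched, high_N; column 2 is control.
Long rows with plot=D, treatment=control: min(545, 720, 848) = 545.

545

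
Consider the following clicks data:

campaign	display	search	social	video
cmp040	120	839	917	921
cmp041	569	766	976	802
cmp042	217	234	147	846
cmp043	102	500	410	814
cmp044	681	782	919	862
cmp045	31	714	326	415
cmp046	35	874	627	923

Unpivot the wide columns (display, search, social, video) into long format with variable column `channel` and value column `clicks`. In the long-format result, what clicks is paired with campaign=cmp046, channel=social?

627

Unpivoting turns each (campaign, wide-column) pair into one long row.
The wide cell at row cmp046, column social holds 627, so the long row (cmp046, social) has clicks=627.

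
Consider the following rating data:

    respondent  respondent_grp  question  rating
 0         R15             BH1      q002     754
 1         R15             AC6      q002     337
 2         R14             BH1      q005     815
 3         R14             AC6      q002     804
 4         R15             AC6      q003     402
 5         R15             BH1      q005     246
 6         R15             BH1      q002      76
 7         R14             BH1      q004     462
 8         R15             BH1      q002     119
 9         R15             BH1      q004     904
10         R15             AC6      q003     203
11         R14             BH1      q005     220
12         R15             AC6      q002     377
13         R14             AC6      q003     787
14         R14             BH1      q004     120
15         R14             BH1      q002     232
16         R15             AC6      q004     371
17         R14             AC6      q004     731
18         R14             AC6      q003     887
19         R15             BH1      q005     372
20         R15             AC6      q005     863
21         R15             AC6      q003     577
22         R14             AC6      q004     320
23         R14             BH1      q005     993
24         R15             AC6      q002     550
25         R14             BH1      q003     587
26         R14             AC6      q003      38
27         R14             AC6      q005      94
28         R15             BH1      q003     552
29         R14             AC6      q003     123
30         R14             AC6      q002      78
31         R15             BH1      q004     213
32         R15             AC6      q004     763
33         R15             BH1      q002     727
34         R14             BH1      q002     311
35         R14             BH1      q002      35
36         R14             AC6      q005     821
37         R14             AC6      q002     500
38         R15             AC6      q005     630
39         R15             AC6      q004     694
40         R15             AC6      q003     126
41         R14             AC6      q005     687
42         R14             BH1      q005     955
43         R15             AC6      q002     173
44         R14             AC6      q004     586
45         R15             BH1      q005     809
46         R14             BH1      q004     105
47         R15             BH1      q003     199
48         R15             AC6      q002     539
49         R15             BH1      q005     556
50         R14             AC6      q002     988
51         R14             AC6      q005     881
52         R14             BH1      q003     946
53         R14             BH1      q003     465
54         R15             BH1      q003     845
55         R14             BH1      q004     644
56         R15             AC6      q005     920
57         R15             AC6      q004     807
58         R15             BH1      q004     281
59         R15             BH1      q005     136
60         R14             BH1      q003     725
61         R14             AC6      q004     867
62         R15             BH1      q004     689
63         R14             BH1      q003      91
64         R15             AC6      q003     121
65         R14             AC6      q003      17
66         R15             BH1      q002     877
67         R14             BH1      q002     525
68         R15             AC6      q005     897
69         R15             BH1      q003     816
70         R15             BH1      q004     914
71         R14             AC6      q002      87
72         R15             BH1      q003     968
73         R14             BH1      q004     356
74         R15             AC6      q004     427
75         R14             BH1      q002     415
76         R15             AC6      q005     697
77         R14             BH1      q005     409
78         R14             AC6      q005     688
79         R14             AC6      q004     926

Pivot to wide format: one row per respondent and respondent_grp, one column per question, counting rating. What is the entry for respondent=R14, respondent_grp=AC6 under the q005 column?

5

Rows with respondent=R14, respondent_grp=AC6 and question=q005: rating values are 94, 821, 687, 881, 688.
5 rows match — count = 5.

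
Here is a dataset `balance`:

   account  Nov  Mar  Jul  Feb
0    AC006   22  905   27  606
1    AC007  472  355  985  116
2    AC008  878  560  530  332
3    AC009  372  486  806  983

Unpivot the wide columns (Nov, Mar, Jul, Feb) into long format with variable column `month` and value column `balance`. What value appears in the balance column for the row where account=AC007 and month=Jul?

985

Unpivoting turns each (account, wide-column) pair into one long row.
The wide cell at row AC007, column Jul holds 985, so the long row (AC007, Jul) has balance=985.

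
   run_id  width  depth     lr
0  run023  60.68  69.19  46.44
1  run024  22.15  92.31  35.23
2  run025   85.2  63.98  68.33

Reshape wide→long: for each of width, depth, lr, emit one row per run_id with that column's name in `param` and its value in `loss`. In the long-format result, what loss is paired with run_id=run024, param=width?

22.15

Unpivoting turns each (run_id, wide-column) pair into one long row.
The wide cell at row run024, column width holds 22.15, so the long row (run024, width) has loss=22.15.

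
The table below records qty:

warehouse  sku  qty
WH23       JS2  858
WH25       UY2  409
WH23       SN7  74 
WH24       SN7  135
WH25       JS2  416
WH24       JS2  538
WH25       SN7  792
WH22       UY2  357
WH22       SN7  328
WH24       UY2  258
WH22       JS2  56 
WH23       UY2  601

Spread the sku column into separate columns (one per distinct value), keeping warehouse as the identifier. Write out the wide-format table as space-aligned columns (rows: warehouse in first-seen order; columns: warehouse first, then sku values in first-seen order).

warehouse  JS2  UY2  SN7
WH23       858  601  74 
WH25       416  409  792
WH24       538  258  135
WH22       56   357  328

Columns: warehouse plus the 3 distinct sku values (JS2, UY2, SN7).
For example, row WH23 column JS2 takes qty=858 from the long row (WH23, JS2).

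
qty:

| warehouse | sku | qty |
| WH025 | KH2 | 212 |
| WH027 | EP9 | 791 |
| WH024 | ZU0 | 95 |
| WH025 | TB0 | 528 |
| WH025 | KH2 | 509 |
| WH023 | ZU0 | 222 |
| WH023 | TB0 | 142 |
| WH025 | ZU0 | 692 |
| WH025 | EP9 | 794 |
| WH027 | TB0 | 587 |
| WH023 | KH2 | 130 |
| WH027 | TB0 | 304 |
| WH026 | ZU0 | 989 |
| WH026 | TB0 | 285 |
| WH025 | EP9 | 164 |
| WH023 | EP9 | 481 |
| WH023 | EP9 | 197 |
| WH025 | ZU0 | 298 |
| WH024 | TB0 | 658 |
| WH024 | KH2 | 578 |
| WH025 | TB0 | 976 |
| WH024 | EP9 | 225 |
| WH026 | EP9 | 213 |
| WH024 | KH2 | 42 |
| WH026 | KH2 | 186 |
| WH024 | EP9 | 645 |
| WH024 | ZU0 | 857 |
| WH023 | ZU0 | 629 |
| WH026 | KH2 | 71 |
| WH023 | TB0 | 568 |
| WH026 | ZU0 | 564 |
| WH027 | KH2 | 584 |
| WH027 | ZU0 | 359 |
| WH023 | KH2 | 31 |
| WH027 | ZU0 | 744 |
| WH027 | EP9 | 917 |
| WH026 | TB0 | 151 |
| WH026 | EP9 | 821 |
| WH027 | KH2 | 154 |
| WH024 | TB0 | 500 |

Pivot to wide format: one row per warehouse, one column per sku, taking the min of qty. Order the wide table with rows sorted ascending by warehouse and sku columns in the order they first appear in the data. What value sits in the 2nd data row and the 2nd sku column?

225

With rows sorted ascending by warehouse, row 2 is warehouse=WH024. sku columns in first-appearance order: KH2, EP9, ZU0, TB0; column 2 is EP9.
Long rows with warehouse=WH024, sku=EP9: min(225, 645) = 225.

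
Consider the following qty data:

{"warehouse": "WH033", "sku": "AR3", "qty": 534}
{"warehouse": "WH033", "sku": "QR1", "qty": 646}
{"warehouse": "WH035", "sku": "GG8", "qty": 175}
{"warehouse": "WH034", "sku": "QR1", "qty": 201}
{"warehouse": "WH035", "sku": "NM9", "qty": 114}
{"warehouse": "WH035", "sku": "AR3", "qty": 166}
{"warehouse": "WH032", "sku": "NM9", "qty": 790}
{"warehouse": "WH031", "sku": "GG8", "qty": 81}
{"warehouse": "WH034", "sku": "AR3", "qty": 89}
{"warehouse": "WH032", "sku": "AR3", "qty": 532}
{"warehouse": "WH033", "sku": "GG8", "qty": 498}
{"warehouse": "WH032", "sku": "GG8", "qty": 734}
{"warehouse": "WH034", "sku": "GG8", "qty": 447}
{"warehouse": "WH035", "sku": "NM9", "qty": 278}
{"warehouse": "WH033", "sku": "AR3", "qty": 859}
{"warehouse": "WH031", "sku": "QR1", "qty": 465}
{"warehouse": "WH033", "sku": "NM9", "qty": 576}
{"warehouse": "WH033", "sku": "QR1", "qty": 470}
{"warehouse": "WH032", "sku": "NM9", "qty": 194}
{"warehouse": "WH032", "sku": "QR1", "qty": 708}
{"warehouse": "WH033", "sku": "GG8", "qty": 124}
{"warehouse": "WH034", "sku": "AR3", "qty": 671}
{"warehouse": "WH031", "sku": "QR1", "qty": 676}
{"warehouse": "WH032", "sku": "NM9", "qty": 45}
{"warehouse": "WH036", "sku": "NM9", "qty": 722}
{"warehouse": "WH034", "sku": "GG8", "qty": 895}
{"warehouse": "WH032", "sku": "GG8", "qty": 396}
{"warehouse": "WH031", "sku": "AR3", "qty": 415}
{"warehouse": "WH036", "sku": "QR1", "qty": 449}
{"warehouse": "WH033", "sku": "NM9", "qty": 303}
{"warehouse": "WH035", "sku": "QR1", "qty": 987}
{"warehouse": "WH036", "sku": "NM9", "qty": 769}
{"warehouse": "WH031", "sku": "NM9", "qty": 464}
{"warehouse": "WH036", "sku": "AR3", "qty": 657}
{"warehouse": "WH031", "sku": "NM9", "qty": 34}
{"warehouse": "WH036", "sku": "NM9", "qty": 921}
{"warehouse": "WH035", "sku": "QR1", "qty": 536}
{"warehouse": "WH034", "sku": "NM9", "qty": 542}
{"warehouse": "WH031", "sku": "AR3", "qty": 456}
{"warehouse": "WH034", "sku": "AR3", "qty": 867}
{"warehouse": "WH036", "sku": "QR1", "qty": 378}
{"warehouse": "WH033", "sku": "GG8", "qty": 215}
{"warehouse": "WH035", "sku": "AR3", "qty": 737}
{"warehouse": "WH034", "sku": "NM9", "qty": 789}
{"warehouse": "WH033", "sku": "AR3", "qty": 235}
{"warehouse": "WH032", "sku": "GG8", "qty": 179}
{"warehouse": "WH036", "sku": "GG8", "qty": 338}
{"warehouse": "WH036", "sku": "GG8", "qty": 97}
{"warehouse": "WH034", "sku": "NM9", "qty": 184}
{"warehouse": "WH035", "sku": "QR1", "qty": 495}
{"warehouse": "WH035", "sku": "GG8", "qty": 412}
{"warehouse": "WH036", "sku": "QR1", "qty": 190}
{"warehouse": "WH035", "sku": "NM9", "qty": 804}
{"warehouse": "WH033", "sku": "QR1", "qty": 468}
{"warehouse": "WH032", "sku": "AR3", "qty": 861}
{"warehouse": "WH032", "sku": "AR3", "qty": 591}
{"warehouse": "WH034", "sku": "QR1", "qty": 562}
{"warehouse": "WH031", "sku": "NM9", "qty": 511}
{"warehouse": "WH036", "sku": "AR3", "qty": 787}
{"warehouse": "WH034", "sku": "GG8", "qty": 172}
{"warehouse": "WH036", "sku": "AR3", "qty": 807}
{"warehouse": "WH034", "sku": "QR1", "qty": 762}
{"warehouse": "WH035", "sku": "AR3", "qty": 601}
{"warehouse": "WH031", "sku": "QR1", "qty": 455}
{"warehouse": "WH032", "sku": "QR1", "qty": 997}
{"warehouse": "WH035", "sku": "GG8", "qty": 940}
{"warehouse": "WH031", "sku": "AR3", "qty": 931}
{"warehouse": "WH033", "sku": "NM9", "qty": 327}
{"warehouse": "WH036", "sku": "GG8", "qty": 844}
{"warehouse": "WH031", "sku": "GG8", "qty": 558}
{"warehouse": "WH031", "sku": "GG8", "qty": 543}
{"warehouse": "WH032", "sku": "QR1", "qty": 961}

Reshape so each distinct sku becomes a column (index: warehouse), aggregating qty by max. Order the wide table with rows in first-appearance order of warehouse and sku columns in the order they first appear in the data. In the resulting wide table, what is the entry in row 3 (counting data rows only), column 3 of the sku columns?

895

With rows in first-appearance order of warehouse, row 3 is warehouse=WH034. sku columns in first-appearance order: AR3, QR1, GG8, NM9; column 3 is GG8.
Long rows with warehouse=WH034, sku=GG8: max(447, 895, 172) = 895.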